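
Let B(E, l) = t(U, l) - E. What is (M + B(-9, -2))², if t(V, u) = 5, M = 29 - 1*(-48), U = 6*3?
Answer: 8281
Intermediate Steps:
U = 18
M = 77 (M = 29 + 48 = 77)
B(E, l) = 5 - E
(M + B(-9, -2))² = (77 + (5 - 1*(-9)))² = (77 + (5 + 9))² = (77 + 14)² = 91² = 8281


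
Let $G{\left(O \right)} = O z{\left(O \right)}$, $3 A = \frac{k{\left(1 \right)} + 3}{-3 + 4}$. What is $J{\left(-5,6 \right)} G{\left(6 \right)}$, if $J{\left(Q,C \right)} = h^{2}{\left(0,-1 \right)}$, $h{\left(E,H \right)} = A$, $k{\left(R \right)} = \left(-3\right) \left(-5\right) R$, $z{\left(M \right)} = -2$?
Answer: $-432$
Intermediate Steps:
$k{\left(R \right)} = 15 R$
$A = 6$ ($A = \frac{\left(15 \cdot 1 + 3\right) \frac{1}{-3 + 4}}{3} = \frac{\left(15 + 3\right) 1^{-1}}{3} = \frac{18 \cdot 1}{3} = \frac{1}{3} \cdot 18 = 6$)
$h{\left(E,H \right)} = 6$
$J{\left(Q,C \right)} = 36$ ($J{\left(Q,C \right)} = 6^{2} = 36$)
$G{\left(O \right)} = - 2 O$ ($G{\left(O \right)} = O \left(-2\right) = - 2 O$)
$J{\left(-5,6 \right)} G{\left(6 \right)} = 36 \left(\left(-2\right) 6\right) = 36 \left(-12\right) = -432$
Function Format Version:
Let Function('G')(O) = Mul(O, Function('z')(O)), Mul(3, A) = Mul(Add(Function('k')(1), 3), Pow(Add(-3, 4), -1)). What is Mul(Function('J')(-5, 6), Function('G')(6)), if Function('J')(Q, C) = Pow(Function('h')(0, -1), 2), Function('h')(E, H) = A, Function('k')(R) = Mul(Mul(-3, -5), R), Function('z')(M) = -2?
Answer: -432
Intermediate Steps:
Function('k')(R) = Mul(15, R)
A = 6 (A = Mul(Rational(1, 3), Mul(Add(Mul(15, 1), 3), Pow(Add(-3, 4), -1))) = Mul(Rational(1, 3), Mul(Add(15, 3), Pow(1, -1))) = Mul(Rational(1, 3), Mul(18, 1)) = Mul(Rational(1, 3), 18) = 6)
Function('h')(E, H) = 6
Function('J')(Q, C) = 36 (Function('J')(Q, C) = Pow(6, 2) = 36)
Function('G')(O) = Mul(-2, O) (Function('G')(O) = Mul(O, -2) = Mul(-2, O))
Mul(Function('J')(-5, 6), Function('G')(6)) = Mul(36, Mul(-2, 6)) = Mul(36, -12) = -432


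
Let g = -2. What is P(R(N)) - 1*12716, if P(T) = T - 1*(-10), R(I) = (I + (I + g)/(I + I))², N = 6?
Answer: -113993/9 ≈ -12666.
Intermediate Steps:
R(I) = (I + (-2 + I)/(2*I))² (R(I) = (I + (I - 2)/(I + I))² = (I + (-2 + I)/((2*I)))² = (I + (-2 + I)*(1/(2*I)))² = (I + (-2 + I)/(2*I))²)
P(T) = 10 + T (P(T) = T + 10 = 10 + T)
P(R(N)) - 1*12716 = (10 + (¼)*(-2 + 6 + 2*6²)²/6²) - 1*12716 = (10 + (¼)*(1/36)*(-2 + 6 + 2*36)²) - 12716 = (10 + (¼)*(1/36)*(-2 + 6 + 72)²) - 12716 = (10 + (¼)*(1/36)*76²) - 12716 = (10 + (¼)*(1/36)*5776) - 12716 = (10 + 361/9) - 12716 = 451/9 - 12716 = -113993/9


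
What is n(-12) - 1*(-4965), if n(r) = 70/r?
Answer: 29755/6 ≈ 4959.2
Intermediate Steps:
n(-12) - 1*(-4965) = 70/(-12) - 1*(-4965) = 70*(-1/12) + 4965 = -35/6 + 4965 = 29755/6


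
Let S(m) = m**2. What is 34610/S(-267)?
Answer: 34610/71289 ≈ 0.48549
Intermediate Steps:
34610/S(-267) = 34610/((-267)**2) = 34610/71289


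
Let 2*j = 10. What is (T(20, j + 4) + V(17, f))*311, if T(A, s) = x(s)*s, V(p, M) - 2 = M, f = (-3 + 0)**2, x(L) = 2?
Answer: 9019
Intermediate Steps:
j = 5 (j = (1/2)*10 = 5)
f = 9 (f = (-3)**2 = 9)
V(p, M) = 2 + M
T(A, s) = 2*s
(T(20, j + 4) + V(17, f))*311 = (2*(5 + 4) + (2 + 9))*311 = (2*9 + 11)*311 = (18 + 11)*311 = 29*311 = 9019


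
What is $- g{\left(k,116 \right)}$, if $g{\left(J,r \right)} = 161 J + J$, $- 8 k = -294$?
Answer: $- \frac{11907}{2} \approx -5953.5$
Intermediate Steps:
$k = \frac{147}{4}$ ($k = \left(- \frac{1}{8}\right) \left(-294\right) = \frac{147}{4} \approx 36.75$)
$g{\left(J,r \right)} = 162 J$
$- g{\left(k,116 \right)} = - \frac{162 \cdot 147}{4} = \left(-1\right) \frac{11907}{2} = - \frac{11907}{2}$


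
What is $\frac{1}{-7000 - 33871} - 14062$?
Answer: $- \frac{574728003}{40871} \approx -14062.0$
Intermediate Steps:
$\frac{1}{-7000 - 33871} - 14062 = \frac{1}{-40871} - 14062 = - \frac{1}{40871} - 14062 = - \frac{574728003}{40871}$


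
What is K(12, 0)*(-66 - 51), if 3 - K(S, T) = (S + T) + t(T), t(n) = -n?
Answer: 1053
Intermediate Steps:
K(S, T) = 3 - S (K(S, T) = 3 - ((S + T) - T) = 3 - S)
K(12, 0)*(-66 - 51) = (3 - 1*12)*(-66 - 51) = (3 - 12)*(-117) = -9*(-117) = 1053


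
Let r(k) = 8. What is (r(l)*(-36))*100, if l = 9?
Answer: -28800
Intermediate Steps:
(r(l)*(-36))*100 = (8*(-36))*100 = -288*100 = -28800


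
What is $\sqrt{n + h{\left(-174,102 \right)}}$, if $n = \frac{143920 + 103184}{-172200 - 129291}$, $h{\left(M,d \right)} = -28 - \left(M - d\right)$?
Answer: $\frac{2 \sqrt{69345408926}}{33499} \approx 15.722$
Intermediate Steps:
$h{\left(M,d \right)} = -28 + d - M$
$n = - \frac{27456}{33499}$ ($n = \frac{247104}{-301491} = 247104 \left(- \frac{1}{301491}\right) = - \frac{27456}{33499} \approx -0.81961$)
$\sqrt{n + h{\left(-174,102 \right)}} = \sqrt{- \frac{27456}{33499} - -248} = \sqrt{- \frac{27456}{33499} + \left(-28 + 102 + 174\right)} = \sqrt{- \frac{27456}{33499} + 248} = \sqrt{\frac{8280296}{33499}} = \frac{2 \sqrt{69345408926}}{33499}$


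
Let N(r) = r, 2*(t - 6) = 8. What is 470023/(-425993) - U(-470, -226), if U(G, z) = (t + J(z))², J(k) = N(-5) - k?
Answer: -22731882496/425993 ≈ -53362.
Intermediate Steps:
t = 10 (t = 6 + (½)*8 = 6 + 4 = 10)
J(k) = -5 - k
U(G, z) = (5 - z)² (U(G, z) = (10 + (-5 - z))² = (5 - z)²)
470023/(-425993) - U(-470, -226) = 470023/(-425993) - (-5 - 226)² = 470023*(-1/425993) - 1*(-231)² = -470023/425993 - 1*53361 = -470023/425993 - 53361 = -22731882496/425993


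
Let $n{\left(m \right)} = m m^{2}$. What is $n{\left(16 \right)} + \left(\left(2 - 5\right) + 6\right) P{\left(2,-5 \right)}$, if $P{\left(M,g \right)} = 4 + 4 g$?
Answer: $4048$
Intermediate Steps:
$n{\left(m \right)} = m^{3}$
$n{\left(16 \right)} + \left(\left(2 - 5\right) + 6\right) P{\left(2,-5 \right)} = 16^{3} + \left(\left(2 - 5\right) + 6\right) \left(4 + 4 \left(-5\right)\right) = 4096 + \left(-3 + 6\right) \left(4 - 20\right) = 4096 + 3 \left(-16\right) = 4096 - 48 = 4048$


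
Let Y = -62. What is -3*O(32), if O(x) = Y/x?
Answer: 93/16 ≈ 5.8125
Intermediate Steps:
O(x) = -62/x
-3*O(32) = -(-186)/32 = -3*(-31/16) = 93/16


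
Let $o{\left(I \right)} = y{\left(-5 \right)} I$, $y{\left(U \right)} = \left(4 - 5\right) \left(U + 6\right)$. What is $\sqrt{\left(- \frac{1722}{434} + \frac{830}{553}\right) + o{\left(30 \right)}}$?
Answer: $\frac{i \sqrt{9541433797}}{17143} \approx 5.698 i$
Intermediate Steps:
$y{\left(U \right)} = -6 - U$ ($y{\left(U \right)} = - (6 + U) = -6 - U$)
$o{\left(I \right)} = - I$ ($o{\left(I \right)} = \left(-6 - -5\right) I = \left(-6 + 5\right) I = - I$)
$\sqrt{\left(- \frac{1722}{434} + \frac{830}{553}\right) + o{\left(30 \right)}} = \sqrt{\left(- \frac{1722}{434} + \frac{830}{553}\right) - 30} = \sqrt{\left(\left(-1722\right) \frac{1}{434} + 830 \cdot \frac{1}{553}\right) - 30} = \sqrt{\left(- \frac{123}{31} + \frac{830}{553}\right) - 30} = \sqrt{- \frac{42289}{17143} - 30} = \sqrt{- \frac{556579}{17143}} = \frac{i \sqrt{9541433797}}{17143}$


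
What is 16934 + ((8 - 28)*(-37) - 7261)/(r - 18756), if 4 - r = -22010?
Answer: 55164451/3258 ≈ 16932.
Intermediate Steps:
r = 22014 (r = 4 - 1*(-22010) = 4 + 22010 = 22014)
16934 + ((8 - 28)*(-37) - 7261)/(r - 18756) = 16934 + ((8 - 28)*(-37) - 7261)/(22014 - 18756) = 16934 + (-20*(-37) - 7261)/3258 = 16934 + (740 - 7261)*(1/3258) = 16934 - 6521*1/3258 = 16934 - 6521/3258 = 55164451/3258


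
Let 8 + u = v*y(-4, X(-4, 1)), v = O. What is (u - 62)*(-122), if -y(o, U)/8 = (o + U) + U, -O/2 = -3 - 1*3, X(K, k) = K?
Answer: -132004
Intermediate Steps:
O = 12 (O = -2*(-3 - 1*3) = -2*(-3 - 3) = -2*(-6) = 12)
y(o, U) = -16*U - 8*o (y(o, U) = -8*((o + U) + U) = -8*((U + o) + U) = -8*(o + 2*U) = -16*U - 8*o)
v = 12
u = 1144 (u = -8 + 12*(-16*(-4) - 8*(-4)) = -8 + 12*(64 + 32) = -8 + 12*96 = -8 + 1152 = 1144)
(u - 62)*(-122) = (1144 - 62)*(-122) = 1082*(-122) = -132004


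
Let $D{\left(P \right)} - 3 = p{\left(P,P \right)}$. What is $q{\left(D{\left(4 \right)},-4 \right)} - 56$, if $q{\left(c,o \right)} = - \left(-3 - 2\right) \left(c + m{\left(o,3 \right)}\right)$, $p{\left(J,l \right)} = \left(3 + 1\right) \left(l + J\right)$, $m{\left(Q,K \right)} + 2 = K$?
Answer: $124$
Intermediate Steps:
$m{\left(Q,K \right)} = -2 + K$
$p{\left(J,l \right)} = 4 J + 4 l$ ($p{\left(J,l \right)} = 4 \left(J + l\right) = 4 J + 4 l$)
$D{\left(P \right)} = 3 + 8 P$ ($D{\left(P \right)} = 3 + \left(4 P + 4 P\right) = 3 + 8 P$)
$q{\left(c,o \right)} = 5 + 5 c$ ($q{\left(c,o \right)} = - \left(-3 - 2\right) \left(c + \left(-2 + 3\right)\right) = - \left(-5\right) \left(c + 1\right) = - \left(-5\right) \left(1 + c\right) = - (-5 - 5 c) = 5 + 5 c$)
$q{\left(D{\left(4 \right)},-4 \right)} - 56 = \left(5 + 5 \left(3 + 8 \cdot 4\right)\right) - 56 = \left(5 + 5 \left(3 + 32\right)\right) - 56 = \left(5 + 5 \cdot 35\right) - 56 = \left(5 + 175\right) - 56 = 180 - 56 = 124$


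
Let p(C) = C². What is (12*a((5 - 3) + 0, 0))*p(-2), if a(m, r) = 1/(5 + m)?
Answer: 48/7 ≈ 6.8571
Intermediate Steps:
(12*a((5 - 3) + 0, 0))*p(-2) = (12/(5 + ((5 - 3) + 0)))*(-2)² = (12/(5 + (2 + 0)))*4 = (12/(5 + 2))*4 = (12/7)*4 = 48/7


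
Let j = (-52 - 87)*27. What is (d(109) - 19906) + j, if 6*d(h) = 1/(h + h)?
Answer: -30945971/1308 ≈ -23659.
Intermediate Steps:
j = -3753 (j = -139*27 = -3753)
d(h) = 1/(12*h) (d(h) = 1/(6*(h + h)) = 1/(6*((2*h))) = (1/(2*h))/6 = 1/(12*h))
(d(109) - 19906) + j = ((1/12)/109 - 19906) - 3753 = ((1/12)*(1/109) - 19906) - 3753 = (1/1308 - 19906) - 3753 = -26037047/1308 - 3753 = -30945971/1308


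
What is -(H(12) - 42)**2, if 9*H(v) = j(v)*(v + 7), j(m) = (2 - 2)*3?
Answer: -1764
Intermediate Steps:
j(m) = 0 (j(m) = 0*3 = 0)
H(v) = 0 (H(v) = (0*(v + 7))/9 = (0*(7 + v))/9 = (1/9)*0 = 0)
-(H(12) - 42)**2 = -(0 - 42)**2 = -1*(-42)**2 = -1*1764 = -1764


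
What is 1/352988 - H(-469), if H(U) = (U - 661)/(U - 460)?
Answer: -398875511/327925852 ≈ -1.2164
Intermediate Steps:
H(U) = (-661 + U)/(-460 + U)
1/352988 - H(-469) = 1/352988 - (-661 - 469)/(-460 - 469) = 1/352988 - (-1130)/(-929) = 1/352988 - (-1)*(-1130)/929 = 1/352988 - 1*1130/929 = 1/352988 - 1130/929 = -398875511/327925852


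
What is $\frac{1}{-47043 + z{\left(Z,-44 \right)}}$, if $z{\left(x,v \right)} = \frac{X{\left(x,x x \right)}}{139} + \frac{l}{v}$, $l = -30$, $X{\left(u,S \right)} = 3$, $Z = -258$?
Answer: $- \frac{3058}{143855343} \approx -2.1257 \cdot 10^{-5}$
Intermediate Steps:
$z{\left(x,v \right)} = \frac{3}{139} - \frac{30}{v}$
$\frac{1}{-47043 + z{\left(Z,-44 \right)}} = \frac{1}{-47043 - \left(- \frac{3}{139} + \frac{30}{-44}\right)} = \frac{1}{-47043 + \left(\frac{3}{139} - - \frac{15}{22}\right)} = \frac{1}{-47043 + \left(\frac{3}{139} + \frac{15}{22}\right)} = \frac{1}{-47043 + \frac{2151}{3058}} = \frac{1}{- \frac{143855343}{3058}} = - \frac{3058}{143855343}$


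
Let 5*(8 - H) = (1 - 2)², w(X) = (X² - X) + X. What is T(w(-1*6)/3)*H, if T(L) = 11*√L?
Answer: 858*√3/5 ≈ 297.22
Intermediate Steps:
w(X) = X²
H = 39/5 (H = 8 - (1 - 2)²/5 = 8 - ⅕*(-1)² = 8 - ⅕*1 = 8 - ⅕ = 39/5 ≈ 7.8000)
T(w(-1*6)/3)*H = (11*√((-1*6)²/3))*(39/5) = (11*√((-6)²*(⅓)))*(39/5) = (11*√(36*(⅓)))*(39/5) = (11*√12)*(39/5) = (11*(2*√3))*(39/5) = (22*√3)*(39/5) = 858*√3/5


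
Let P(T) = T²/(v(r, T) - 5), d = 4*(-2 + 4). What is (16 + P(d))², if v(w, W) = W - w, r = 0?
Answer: 12544/9 ≈ 1393.8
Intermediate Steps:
d = 8 (d = 4*2 = 8)
P(T) = T²/(-5 + T) (P(T) = T²/((T - 1*0) - 5) = T²/((T + 0) - 5) = T²/(T - 5) = T²/(-5 + T))
(16 + P(d))² = (16 + 8²/(-5 + 8))² = (16 + 64/3)² = (112/3)² = 12544/9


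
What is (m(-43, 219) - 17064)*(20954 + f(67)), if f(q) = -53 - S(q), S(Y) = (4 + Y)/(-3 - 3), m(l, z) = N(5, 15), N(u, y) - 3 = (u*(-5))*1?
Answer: -1071950011/3 ≈ -3.5732e+8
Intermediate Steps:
N(u, y) = 3 - 5*u (N(u, y) = 3 + (u*(-5))*1 = 3 - 5*u*1 = 3 - 5*u)
m(l, z) = -22 (m(l, z) = 3 - 5*5 = 3 - 25 = -22)
S(Y) = -⅔ - Y/6 (S(Y) = (4 + Y)/(-6) = (4 + Y)*(-⅙) = -⅔ - Y/6)
f(q) = -157/3 + q/6 (f(q) = -53 - (-⅔ - q/6) = -53 + (⅔ + q/6) = -157/3 + q/6)
(m(-43, 219) - 17064)*(20954 + f(67)) = (-22 - 17064)*(20954 + (-157/3 + (⅙)*67)) = -17086*(20954 + (-157/3 + 67/6)) = -17086*(20954 - 247/6) = -17086*125477/6 = -1071950011/3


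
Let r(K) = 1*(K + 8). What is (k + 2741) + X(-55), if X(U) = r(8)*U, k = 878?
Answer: 2739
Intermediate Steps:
r(K) = 8 + K (r(K) = 1*(8 + K) = 8 + K)
X(U) = 16*U (X(U) = (8 + 8)*U = 16*U)
(k + 2741) + X(-55) = (878 + 2741) + 16*(-55) = 3619 - 880 = 2739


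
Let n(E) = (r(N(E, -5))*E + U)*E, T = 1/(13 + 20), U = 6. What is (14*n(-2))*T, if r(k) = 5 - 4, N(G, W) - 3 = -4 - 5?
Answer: -112/33 ≈ -3.3939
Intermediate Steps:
N(G, W) = -6 (N(G, W) = 3 + (-4 - 5) = 3 - 9 = -6)
r(k) = 1
T = 1/33 ≈ 0.030303
n(E) = E*(6 + E) (n(E) = (1*E + 6)*E = (E + 6)*E = (6 + E)*E = E*(6 + E))
(14*n(-2))*T = (14*(-2*(6 - 2)))*(1/33) = (14*(-2*4))*(1/33) = (14*(-8))*(1/33) = -112*1/33 = -112/33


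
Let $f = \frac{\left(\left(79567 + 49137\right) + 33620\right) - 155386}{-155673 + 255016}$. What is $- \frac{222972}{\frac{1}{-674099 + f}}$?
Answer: $\frac{14931768157956468}{99343} \approx 1.5031 \cdot 10^{11}$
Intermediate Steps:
$f = \frac{6938}{99343}$ ($f = \frac{\left(128704 + 33620\right) - 155386}{99343} = \left(162324 - 155386\right) \frac{1}{99343} = 6938 \cdot \frac{1}{99343} = \frac{6938}{99343} \approx 0.069839$)
$- \frac{222972}{\frac{1}{-674099 + f}} = - \frac{222972}{\frac{1}{-674099 + \frac{6938}{99343}}} = - \frac{222972}{\frac{1}{- \frac{66967010019}{99343}}} = - \frac{222972}{- \frac{99343}{66967010019}} = \left(-222972\right) \left(- \frac{66967010019}{99343}\right) = \frac{14931768157956468}{99343}$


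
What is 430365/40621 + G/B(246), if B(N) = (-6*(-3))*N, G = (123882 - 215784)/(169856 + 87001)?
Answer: 81579567758233/7700135689386 ≈ 10.595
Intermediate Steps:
G = -30634/85619 (G = -91902/256857 = -91902*1/256857 = -30634/85619 ≈ -0.35779)
B(N) = 18*N
430365/40621 + G/B(246) = 430365/40621 - 30634/(85619*(18*246)) = 430365*(1/40621) - 30634/85619/4428 = 430365/40621 - 30634/85619*1/4428 = 430365/40621 - 15317/189560466 = 81579567758233/7700135689386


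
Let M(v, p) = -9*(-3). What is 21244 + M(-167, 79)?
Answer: 21271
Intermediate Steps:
M(v, p) = 27
21244 + M(-167, 79) = 21244 + 27 = 21271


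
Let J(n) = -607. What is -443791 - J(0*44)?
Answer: -443184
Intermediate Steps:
-443791 - J(0*44) = -443791 - 1*(-607) = -443791 + 607 = -443184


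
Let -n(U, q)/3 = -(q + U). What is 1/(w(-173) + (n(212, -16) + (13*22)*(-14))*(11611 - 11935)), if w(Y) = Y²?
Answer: 1/1136713 ≈ 8.7973e-7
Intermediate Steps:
n(U, q) = 3*U + 3*q (n(U, q) = -(-3)*(q + U) = -(-3)*(U + q) = -3*(-U - q) = 3*U + 3*q)
1/(w(-173) + (n(212, -16) + (13*22)*(-14))*(11611 - 11935)) = 1/((-173)² + ((3*212 + 3*(-16)) + (13*22)*(-14))*(11611 - 11935)) = 1/(29929 + ((636 - 48) + 286*(-14))*(-324)) = 1/(29929 + (588 - 4004)*(-324)) = 1/(29929 - 3416*(-324)) = 1/(29929 + 1106784) = 1/1136713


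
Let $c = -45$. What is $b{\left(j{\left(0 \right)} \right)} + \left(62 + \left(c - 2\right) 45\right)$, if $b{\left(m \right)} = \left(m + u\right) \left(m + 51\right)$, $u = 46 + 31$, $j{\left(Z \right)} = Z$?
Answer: $1874$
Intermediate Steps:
$u = 77$
$b{\left(m \right)} = \left(51 + m\right) \left(77 + m\right)$ ($b{\left(m \right)} = \left(m + 77\right) \left(m + 51\right) = \left(77 + m\right) \left(51 + m\right) = \left(51 + m\right) \left(77 + m\right)$)
$b{\left(j{\left(0 \right)} \right)} + \left(62 + \left(c - 2\right) 45\right) = \left(3927 + 0^{2} + 128 \cdot 0\right) + \left(62 + \left(-45 - 2\right) 45\right) = \left(3927 + 0 + 0\right) + \left(62 + \left(-45 - 2\right) 45\right) = 3927 + \left(62 - 2115\right) = 3927 - 2053 = 1874$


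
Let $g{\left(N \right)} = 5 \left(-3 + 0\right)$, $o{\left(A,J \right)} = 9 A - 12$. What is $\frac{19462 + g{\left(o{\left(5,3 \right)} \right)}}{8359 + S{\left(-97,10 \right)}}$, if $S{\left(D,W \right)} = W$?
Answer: $\frac{19447}{8369} \approx 2.3237$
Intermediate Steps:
$o{\left(A,J \right)} = -12 + 9 A$
$g{\left(N \right)} = -15$ ($g{\left(N \right)} = 5 \left(-3\right) = -15$)
$\frac{19462 + g{\left(o{\left(5,3 \right)} \right)}}{8359 + S{\left(-97,10 \right)}} = \frac{19462 - 15}{8359 + 10} = \frac{19447}{8369}$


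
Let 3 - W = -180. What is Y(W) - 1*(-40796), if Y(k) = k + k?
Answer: 41162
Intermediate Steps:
W = 183 (W = 3 - 1*(-180) = 3 + 180 = 183)
Y(k) = 2*k
Y(W) - 1*(-40796) = 2*183 - 1*(-40796) = 366 + 40796 = 41162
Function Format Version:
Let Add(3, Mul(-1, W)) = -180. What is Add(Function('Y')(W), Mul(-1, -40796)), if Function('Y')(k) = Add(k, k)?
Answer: 41162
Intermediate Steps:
W = 183 (W = Add(3, Mul(-1, -180)) = Add(3, 180) = 183)
Function('Y')(k) = Mul(2, k)
Add(Function('Y')(W), Mul(-1, -40796)) = Add(Mul(2, 183), Mul(-1, -40796)) = Add(366, 40796) = 41162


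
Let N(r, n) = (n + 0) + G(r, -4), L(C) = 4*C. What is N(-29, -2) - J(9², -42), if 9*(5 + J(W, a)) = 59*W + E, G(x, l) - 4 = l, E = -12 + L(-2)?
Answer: -4732/9 ≈ -525.78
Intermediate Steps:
E = -20 (E = -12 + 4*(-2) = -12 - 8 = -20)
G(x, l) = 4 + l
J(W, a) = -65/9 + 59*W/9 (J(W, a) = -5 + (59*W - 20)/9 = -5 + (-20 + 59*W)/9 = -5 + (-20/9 + 59*W/9) = -65/9 + 59*W/9)
N(r, n) = n (N(r, n) = (n + 0) + (4 - 4) = n + 0 = n)
N(-29, -2) - J(9², -42) = -2 - (-65/9 + (59/9)*9²) = -2 - (-65/9 + (59/9)*81) = -2 - (-65/9 + 531) = -2 - 1*4714/9 = -2 - 4714/9 = -4732/9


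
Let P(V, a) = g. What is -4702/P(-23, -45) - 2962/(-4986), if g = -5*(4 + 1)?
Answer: 11759111/62325 ≈ 188.67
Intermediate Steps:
g = -25 (g = -5*5 = -25)
P(V, a) = -25
-4702/P(-23, -45) - 2962/(-4986) = -4702/(-25) - 2962/(-4986) = -4702*(-1/25) - 2962*(-1/4986) = 4702/25 + 1481/2493 = 11759111/62325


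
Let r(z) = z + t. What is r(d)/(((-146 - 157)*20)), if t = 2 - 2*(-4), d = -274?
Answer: 22/505 ≈ 0.043564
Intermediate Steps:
t = 10 (t = 2 + 8 = 10)
r(z) = 10 + z (r(z) = z + 10 = 10 + z)
r(d)/(((-146 - 157)*20)) = (10 - 274)/(((-146 - 157)*20)) = -264/((-303*20)) = -264/(-6060) = -264*(-1/6060) = 22/505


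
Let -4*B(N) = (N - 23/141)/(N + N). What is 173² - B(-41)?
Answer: 346040549/11562 ≈ 29929.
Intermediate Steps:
B(N) = -(-23/141 + N)/(8*N) (B(N) = -(N - 23/141)/(4*(N + N)) = -(N - 23*1/141)/(4*(2*N)) = -(N - 23/141)*1/(2*N)/4 = -(-23/141 + N)*1/(2*N)/4 = -(-23/141 + N)/(8*N))
173² - B(-41) = 173² - (23 - 141*(-41))/(1128*(-41)) = 29929 - (-1)*(23 + 5781)/(1128*41) = 29929 - (-1)*5804/(1128*41) = 29929 - 1*(-1451/11562) = 29929 + 1451/11562 = 346040549/11562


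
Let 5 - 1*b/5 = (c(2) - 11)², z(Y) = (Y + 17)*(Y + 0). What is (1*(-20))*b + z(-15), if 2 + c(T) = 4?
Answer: 7570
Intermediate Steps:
z(Y) = Y*(17 + Y) (z(Y) = (17 + Y)*Y = Y*(17 + Y))
c(T) = 2 (c(T) = -2 + 4 = 2)
b = -380 (b = 25 - 5*(2 - 11)² = 25 - 5*(-9)² = 25 - 5*81 = 25 - 405 = -380)
(1*(-20))*b + z(-15) = (1*(-20))*(-380) - 15*(17 - 15) = -20*(-380) - 15*2 = 7600 - 30 = 7570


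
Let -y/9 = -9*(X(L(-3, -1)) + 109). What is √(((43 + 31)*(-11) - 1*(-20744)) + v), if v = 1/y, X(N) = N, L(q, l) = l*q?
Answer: √1265634727/252 ≈ 141.17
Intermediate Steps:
y = 9072 (y = -(-81)*(-1*(-3) + 109) = -(-81)*(3 + 109) = -(-81)*112 = -9*(-1008) = 9072)
v = 1/9072 ≈ 0.00011023
√(((43 + 31)*(-11) - 1*(-20744)) + v) = √(((43 + 31)*(-11) - 1*(-20744)) + 1/9072) = √((74*(-11) + 20744) + 1/9072) = √((-814 + 20744) + 1/9072) = √(19930 + 1/9072) = √(180804961/9072) = √1265634727/252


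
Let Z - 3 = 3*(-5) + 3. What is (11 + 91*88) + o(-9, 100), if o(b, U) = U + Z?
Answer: 8110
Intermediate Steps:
Z = -9 (Z = 3 + (3*(-5) + 3) = 3 + (-15 + 3) = 3 - 12 = -9)
o(b, U) = -9 + U (o(b, U) = U - 9 = -9 + U)
(11 + 91*88) + o(-9, 100) = (11 + 91*88) + (-9 + 100) = (11 + 8008) + 91 = 8019 + 91 = 8110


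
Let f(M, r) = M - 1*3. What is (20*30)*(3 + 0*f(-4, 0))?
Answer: 1800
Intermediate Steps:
f(M, r) = -3 + M (f(M, r) = M - 3 = -3 + M)
(20*30)*(3 + 0*f(-4, 0)) = (20*30)*(3 + 0*(-3 - 4)) = 600*(3 + 0*(-7)) = 600*(3 + 0) = 600*3 = 1800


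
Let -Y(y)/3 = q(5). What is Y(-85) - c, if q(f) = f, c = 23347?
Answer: -23362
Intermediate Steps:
Y(y) = -15 (Y(y) = -3*5 = -15)
Y(-85) - c = -15 - 1*23347 = -15 - 23347 = -23362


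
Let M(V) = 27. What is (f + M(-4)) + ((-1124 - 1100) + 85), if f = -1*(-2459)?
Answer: 347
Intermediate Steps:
f = 2459
(f + M(-4)) + ((-1124 - 1100) + 85) = (2459 + 27) + ((-1124 - 1100) + 85) = 2486 + (-2224 + 85) = 2486 - 2139 = 347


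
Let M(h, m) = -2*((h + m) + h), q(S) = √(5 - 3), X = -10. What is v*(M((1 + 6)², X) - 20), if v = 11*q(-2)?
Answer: -2156*√2 ≈ -3049.0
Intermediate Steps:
q(S) = √2
M(h, m) = -4*h - 2*m (M(h, m) = -2*(m + 2*h) = -4*h - 2*m)
v = 11*√2 ≈ 15.556
v*(M((1 + 6)², X) - 20) = (11*√2)*((-4*(1 + 6)² - 2*(-10)) - 20) = (11*√2)*((-4*7² + 20) - 20) = (11*√2)*((-4*49 + 20) - 20) = (11*√2)*((-196 + 20) - 20) = (11*√2)*(-176 - 20) = (11*√2)*(-196) = -2156*√2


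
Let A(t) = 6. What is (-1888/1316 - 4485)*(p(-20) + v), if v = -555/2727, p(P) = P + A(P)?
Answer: 19057113707/299061 ≈ 63723.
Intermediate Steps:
p(P) = 6 + P (p(P) = P + 6 = 6 + P)
v = -185/909 (v = -555*1/2727 = -185/909 ≈ -0.20352)
(-1888/1316 - 4485)*(p(-20) + v) = (-1888/1316 - 4485)*((6 - 20) - 185/909) = (-1888*1/1316 - 4485)*(-14 - 185/909) = (-472/329 - 4485)*(-12911/909) = -1476037/329*(-12911/909) = 19057113707/299061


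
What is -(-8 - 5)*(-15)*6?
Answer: -1170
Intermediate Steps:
-(-8 - 5)*(-15)*6 = -(-13*(-15))*6 = -195*6 = -1*1170 = -1170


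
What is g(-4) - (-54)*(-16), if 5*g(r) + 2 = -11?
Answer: -4333/5 ≈ -866.60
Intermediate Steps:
g(r) = -13/5 (g(r) = -2/5 + (1/5)*(-11) = -2/5 - 11/5 = -13/5)
g(-4) - (-54)*(-16) = -13/5 - (-54)*(-16) = -13/5 - 9*96 = -13/5 - 864 = -4333/5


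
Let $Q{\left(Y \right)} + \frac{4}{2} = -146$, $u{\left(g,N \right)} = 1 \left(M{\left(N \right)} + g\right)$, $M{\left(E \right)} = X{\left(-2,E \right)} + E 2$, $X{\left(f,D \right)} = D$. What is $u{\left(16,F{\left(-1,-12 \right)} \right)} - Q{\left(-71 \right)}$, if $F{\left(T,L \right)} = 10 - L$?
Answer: $230$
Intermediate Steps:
$M{\left(E \right)} = 3 E$ ($M{\left(E \right)} = E + E 2 = E + 2 E = 3 E$)
$u{\left(g,N \right)} = g + 3 N$ ($u{\left(g,N \right)} = 1 \left(3 N + g\right) = 1 \left(g + 3 N\right) = g + 3 N$)
$Q{\left(Y \right)} = -148$ ($Q{\left(Y \right)} = -2 - 146 = -148$)
$u{\left(16,F{\left(-1,-12 \right)} \right)} - Q{\left(-71 \right)} = \left(16 + 3 \left(10 - -12\right)\right) - -148 = \left(16 + 3 \left(10 + 12\right)\right) + 148 = \left(16 + 3 \cdot 22\right) + 148 = \left(16 + 66\right) + 148 = 82 + 148 = 230$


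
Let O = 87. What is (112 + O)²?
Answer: 39601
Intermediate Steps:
(112 + O)² = (112 + 87)² = 199² = 39601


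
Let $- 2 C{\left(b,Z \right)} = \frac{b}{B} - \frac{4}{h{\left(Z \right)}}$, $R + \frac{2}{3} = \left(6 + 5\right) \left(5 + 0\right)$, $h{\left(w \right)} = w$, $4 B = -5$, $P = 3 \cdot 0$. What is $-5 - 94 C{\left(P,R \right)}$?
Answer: $- \frac{1379}{163} \approx -8.4601$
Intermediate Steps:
$P = 0$
$B = - \frac{5}{4}$ ($B = \frac{1}{4} \left(-5\right) = - \frac{5}{4} \approx -1.25$)
$R = \frac{163}{3}$ ($R = - \frac{2}{3} + \left(6 + 5\right) \left(5 + 0\right) = - \frac{2}{3} + 11 \cdot 5 = - \frac{2}{3} + 55 = \frac{163}{3} \approx 54.333$)
$C{\left(b,Z \right)} = \frac{2}{Z} + \frac{2 b}{5}$ ($C{\left(b,Z \right)} = - \frac{\frac{b}{- \frac{5}{4}} - \frac{4}{Z}}{2} = - \frac{b \left(- \frac{4}{5}\right) - \frac{4}{Z}}{2} = - \frac{- \frac{4 b}{5} - \frac{4}{Z}}{2} = - \frac{- \frac{4}{Z} - \frac{4 b}{5}}{2} = \frac{2}{Z} + \frac{2 b}{5}$)
$-5 - 94 C{\left(P,R \right)} = -5 - 94 \left(\frac{2}{\frac{163}{3}} + \frac{2}{5} \cdot 0\right) = -5 - 94 \left(2 \cdot \frac{3}{163} + 0\right) = -5 - 94 \left(\frac{6}{163} + 0\right) = -5 - \frac{564}{163} = - \frac{1379}{163}$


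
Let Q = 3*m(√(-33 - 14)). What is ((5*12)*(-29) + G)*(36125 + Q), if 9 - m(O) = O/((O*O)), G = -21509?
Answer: -840497848 - 69747*I*√47/47 ≈ -8.405e+8 - 10174.0*I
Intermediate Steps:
m(O) = 9 - 1/O (m(O) = 9 - O/(O*O) = 9 - O/(O²) = 9 - O/O² = 9 - 1/O)
Q = 27 + 3*I*√47/47 (Q = 3*(9 - 1/(√(-33 - 14))) = 3*(9 - 1/(√(-47))) = 3*(9 - 1/(I*√47)) = 3*(9 - (-1)*I*√47/47) = 3*(9 + I*√47/47) = 27 + 3*I*√47/47 ≈ 27.0 + 0.43759*I)
((5*12)*(-29) + G)*(36125 + Q) = ((5*12)*(-29) - 21509)*(36125 + (27 + 3*I*√47/47)) = (60*(-29) - 21509)*(36152 + 3*I*√47/47) = (-1740 - 21509)*(36152 + 3*I*√47/47) = -23249*(36152 + 3*I*√47/47) = -840497848 - 69747*I*√47/47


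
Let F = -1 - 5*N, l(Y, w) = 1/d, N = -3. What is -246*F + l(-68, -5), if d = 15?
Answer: -51659/15 ≈ -3443.9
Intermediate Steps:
l(Y, w) = 1/15
F = 14 (F = -1 - 5*(-3) = -1 + 15 = 14)
-246*F + l(-68, -5) = -246*14 + 1/15 = -3444 + 1/15 = -51659/15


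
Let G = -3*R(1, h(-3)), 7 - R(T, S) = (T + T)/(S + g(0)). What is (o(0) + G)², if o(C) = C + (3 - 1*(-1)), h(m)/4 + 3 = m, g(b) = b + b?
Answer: 4761/16 ≈ 297.56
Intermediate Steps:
g(b) = 2*b
h(m) = -12 + 4*m
R(T, S) = 7 - 2*T/S (R(T, S) = 7 - (T + T)/(S + 2*0) = 7 - 2*T/(S + 0) = 7 - 2*T/S)
o(C) = 4 + C (o(C) = C + (3 + 1) = C + 4 = 4 + C)
G = -85/4 (G = -3*(7 - 2*1/(-12 + 4*(-3))) = -3*(7 - 2*1/(-12 - 12)) = -3*(7 - 2*1/(-24)) = -3*(7 - 2*1*(-1/24)) = -3*(7 + 1/12) = -3*85/12 = -85/4 ≈ -21.250)
(o(0) + G)² = ((4 + 0) - 85/4)² = (4 - 85/4)² = (-69/4)² = 4761/16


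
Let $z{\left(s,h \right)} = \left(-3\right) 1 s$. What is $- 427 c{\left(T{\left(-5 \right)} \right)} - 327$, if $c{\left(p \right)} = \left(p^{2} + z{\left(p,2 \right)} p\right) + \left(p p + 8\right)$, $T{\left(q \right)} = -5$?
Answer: $6932$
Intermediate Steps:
$z{\left(s,h \right)} = - 3 s$
$c{\left(p \right)} = 8 - p^{2}$ ($c{\left(p \right)} = \left(p^{2} + - 3 p p\right) + \left(p p + 8\right) = \left(p^{2} - 3 p^{2}\right) + \left(p^{2} + 8\right) = - 2 p^{2} + \left(8 + p^{2}\right) = 8 - p^{2}$)
$- 427 c{\left(T{\left(-5 \right)} \right)} - 327 = - 427 \left(8 - \left(-5\right)^{2}\right) - 327 = - 427 \left(8 - 25\right) - 327 = \left(-427\right) \left(-17\right) - 327 = 7259 - 327 = 6932$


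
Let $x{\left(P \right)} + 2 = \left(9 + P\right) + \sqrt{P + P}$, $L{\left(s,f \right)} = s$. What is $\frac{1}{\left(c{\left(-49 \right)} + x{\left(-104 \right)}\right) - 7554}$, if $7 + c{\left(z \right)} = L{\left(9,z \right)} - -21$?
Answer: $- \frac{1907}{14546648} - \frac{i \sqrt{13}}{14546648} \approx -0.0001311 - 2.4786 \cdot 10^{-7} i$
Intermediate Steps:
$c{\left(z \right)} = 23$ ($c{\left(z \right)} = -7 + \left(9 - -21\right) = -7 + \left(9 + 21\right) = -7 + 30 = 23$)
$x{\left(P \right)} = 7 + P + \sqrt{2} \sqrt{P}$ ($x{\left(P \right)} = -2 + \left(\left(9 + P\right) + \sqrt{P + P}\right) = -2 + \left(\left(9 + P\right) + \sqrt{2 P}\right) = -2 + \left(\left(9 + P\right) + \sqrt{2} \sqrt{P}\right) = -2 + \left(9 + P + \sqrt{2} \sqrt{P}\right) = 7 + P + \sqrt{2} \sqrt{P}$)
$\frac{1}{\left(c{\left(-49 \right)} + x{\left(-104 \right)}\right) - 7554} = \frac{1}{\left(23 + \left(7 - 104 + \sqrt{2} \sqrt{-104}\right)\right) - 7554} = \frac{1}{\left(23 + \left(7 - 104 + \sqrt{2} \cdot 2 i \sqrt{26}\right)\right) - 7554} = \frac{1}{\left(23 + \left(7 - 104 + 4 i \sqrt{13}\right)\right) - 7554} = \frac{1}{\left(23 - \left(97 - 4 i \sqrt{13}\right)\right) - 7554} = \frac{1}{\left(-74 + 4 i \sqrt{13}\right) - 7554} = \frac{1}{-7628 + 4 i \sqrt{13}}$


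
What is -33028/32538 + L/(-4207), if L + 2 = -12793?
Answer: 138687457/68443683 ≈ 2.0263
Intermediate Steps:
L = -12795 (L = -2 - 12793 = -12795)
-33028/32538 + L/(-4207) = -33028/32538 - 12795/(-4207) = -33028*1/32538 - 12795*(-1/4207) = -16514/16269 + 12795/4207 = 138687457/68443683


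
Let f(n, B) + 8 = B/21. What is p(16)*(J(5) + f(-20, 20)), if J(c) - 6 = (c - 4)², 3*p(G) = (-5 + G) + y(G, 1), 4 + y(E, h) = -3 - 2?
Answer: -2/63 ≈ -0.031746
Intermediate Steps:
y(E, h) = -9 (y(E, h) = -4 + (-3 - 2) = -4 - 5 = -9)
p(G) = -14/3 + G/3 (p(G) = ((-5 + G) - 9)/3 = (-14 + G)/3 = -14/3 + G/3)
f(n, B) = -8 + B/21
J(c) = 6 + (-4 + c)² (J(c) = 6 + (c - 4)² = 6 + (-4 + c)²)
p(16)*(J(5) + f(-20, 20)) = (-14/3 + (⅓)*16)*((6 + (-4 + 5)²) + (-8 + (1/21)*20)) = (-14/3 + 16/3)*((6 + 1²) + (-8 + 20/21)) = 2*((6 + 1) - 148/21)/3 = 2*(7 - 148/21)/3 = (⅔)*(-1/21) = -2/63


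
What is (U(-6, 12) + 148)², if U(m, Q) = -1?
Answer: 21609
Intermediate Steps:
(U(-6, 12) + 148)² = (-1 + 148)² = 147² = 21609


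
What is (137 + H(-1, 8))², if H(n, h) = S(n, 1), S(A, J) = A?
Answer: 18496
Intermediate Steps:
H(n, h) = n
(137 + H(-1, 8))² = (137 - 1)² = 136² = 18496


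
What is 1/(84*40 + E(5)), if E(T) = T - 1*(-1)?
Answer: 1/3366 ≈ 0.00029709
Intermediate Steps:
E(T) = 1 + T (E(T) = T + 1 = 1 + T)
1/(84*40 + E(5)) = 1/(84*40 + (1 + 5)) = 1/(3360 + 6) = 1/3366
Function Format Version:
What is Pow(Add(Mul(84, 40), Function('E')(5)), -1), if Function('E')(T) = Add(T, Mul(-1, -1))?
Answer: Rational(1, 3366) ≈ 0.00029709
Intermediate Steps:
Function('E')(T) = Add(1, T) (Function('E')(T) = Add(T, 1) = Add(1, T))
Pow(Add(Mul(84, 40), Function('E')(5)), -1) = Pow(Add(Mul(84, 40), Add(1, 5)), -1) = Pow(Add(3360, 6), -1) = Pow(3366, -1) = Rational(1, 3366)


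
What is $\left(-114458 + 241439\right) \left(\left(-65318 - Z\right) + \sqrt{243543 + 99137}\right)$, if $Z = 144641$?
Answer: $-26660803779 + 253962 \sqrt{85670} \approx -2.6586 \cdot 10^{10}$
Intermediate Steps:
$\left(-114458 + 241439\right) \left(\left(-65318 - Z\right) + \sqrt{243543 + 99137}\right) = \left(-114458 + 241439\right) \left(\left(-65318 - 144641\right) + \sqrt{243543 + 99137}\right) = 126981 \left(\left(-65318 - 144641\right) + \sqrt{342680}\right) = 126981 \left(-209959 + 2 \sqrt{85670}\right) = -26660803779 + 253962 \sqrt{85670}$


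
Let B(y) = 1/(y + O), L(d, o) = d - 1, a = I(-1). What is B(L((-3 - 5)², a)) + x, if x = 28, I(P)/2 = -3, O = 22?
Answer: 2381/85 ≈ 28.012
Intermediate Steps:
I(P) = -6 (I(P) = 2*(-3) = -6)
a = -6
L(d, o) = -1 + d
B(y) = 1/(22 + y) (B(y) = 1/(y + 22) = 1/(22 + y))
B(L((-3 - 5)², a)) + x = 1/(22 + (-1 + (-3 - 5)²)) + 28 = 1/(22 + (-1 + (-8)²)) + 28 = 1/(22 + (-1 + 64)) + 28 = 1/(22 + 63) + 28 = 1/85 + 28 = 2381/85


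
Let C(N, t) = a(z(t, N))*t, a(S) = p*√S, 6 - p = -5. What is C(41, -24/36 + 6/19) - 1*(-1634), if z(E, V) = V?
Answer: 1634 - 220*√41/57 ≈ 1609.3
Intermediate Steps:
p = 11 (p = 6 - 1*(-5) = 6 + 5 = 11)
a(S) = 11*√S
C(N, t) = 11*t*√N (C(N, t) = (11*√N)*t = 11*t*√N)
C(41, -24/36 + 6/19) - 1*(-1634) = 11*(-24/36 + 6/19)*√41 - 1*(-1634) = 11*(-24*1/36 + 6*(1/19))*√41 + 1634 = 11*(-⅔ + 6/19)*√41 + 1634 = 11*(-20/57)*√41 + 1634 = -220*√41/57 + 1634 = 1634 - 220*√41/57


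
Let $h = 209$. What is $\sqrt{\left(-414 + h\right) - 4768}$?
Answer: $i \sqrt{4973} \approx 70.52 i$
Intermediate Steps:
$\sqrt{\left(-414 + h\right) - 4768} = \sqrt{\left(-414 + 209\right) - 4768} = \sqrt{-205 - 4768} = \sqrt{-4973} = i \sqrt{4973}$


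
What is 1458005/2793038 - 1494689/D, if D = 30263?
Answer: -4130599569867/84525708994 ≈ -48.868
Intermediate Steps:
1458005/2793038 - 1494689/D = 1458005/2793038 - 1494689/30263 = -4130599569867/84525708994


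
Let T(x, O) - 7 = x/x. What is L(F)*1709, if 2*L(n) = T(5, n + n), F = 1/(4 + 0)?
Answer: 6836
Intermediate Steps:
T(x, O) = 8 (T(x, O) = 7 + x/x = 7 + 1 = 8)
F = 1/4 ≈ 0.25000
L(n) = 4 (L(n) = (1/2)*8 = 4)
L(F)*1709 = 4*1709 = 6836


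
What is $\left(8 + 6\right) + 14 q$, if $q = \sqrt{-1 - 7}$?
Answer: $14 + 28 i \sqrt{2} \approx 14.0 + 39.598 i$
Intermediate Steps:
$q = 2 i \sqrt{2}$ ($q = \sqrt{-8} = 2 i \sqrt{2} \approx 2.8284 i$)
$\left(8 + 6\right) + 14 q = \left(8 + 6\right) + 14 \cdot 2 i \sqrt{2} = 14 + 28 i \sqrt{2}$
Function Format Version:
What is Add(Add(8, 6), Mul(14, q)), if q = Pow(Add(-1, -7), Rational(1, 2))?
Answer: Add(14, Mul(28, I, Pow(2, Rational(1, 2)))) ≈ Add(14.000, Mul(39.598, I))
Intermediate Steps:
q = Mul(2, I, Pow(2, Rational(1, 2))) (q = Pow(-8, Rational(1, 2)) = Mul(2, I, Pow(2, Rational(1, 2))) ≈ Mul(2.8284, I))
Add(Add(8, 6), Mul(14, q)) = Add(Add(8, 6), Mul(14, Mul(2, I, Pow(2, Rational(1, 2))))) = Add(14, Mul(28, I, Pow(2, Rational(1, 2))))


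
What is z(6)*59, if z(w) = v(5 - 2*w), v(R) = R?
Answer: -413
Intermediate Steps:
z(w) = 5 - 2*w
z(6)*59 = (5 - 2*6)*59 = (5 - 12)*59 = -7*59 = -413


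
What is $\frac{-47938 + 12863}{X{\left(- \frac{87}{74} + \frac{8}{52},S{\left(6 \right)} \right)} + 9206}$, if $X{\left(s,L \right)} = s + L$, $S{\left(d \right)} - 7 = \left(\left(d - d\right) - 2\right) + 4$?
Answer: $- \frac{33742150}{8863847} \approx -3.8067$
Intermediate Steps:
$S{\left(d \right)} = 9$ ($S{\left(d \right)} = 7 + \left(\left(\left(d - d\right) - 2\right) + 4\right) = 7 + \left(\left(0 - 2\right) + 4\right) = 7 + \left(-2 + 4\right) = 7 + 2 = 9$)
$X{\left(s,L \right)} = L + s$
$\frac{-47938 + 12863}{X{\left(- \frac{87}{74} + \frac{8}{52},S{\left(6 \right)} \right)} + 9206} = \frac{-47938 + 12863}{\left(9 + \left(- \frac{87}{74} + \frac{8}{52}\right)\right) + 9206} = - \frac{35075}{\left(9 + \left(\left(-87\right) \frac{1}{74} + 8 \cdot \frac{1}{52}\right)\right) + 9206} = - \frac{35075}{\left(9 + \left(- \frac{87}{74} + \frac{2}{13}\right)\right) + 9206} = - \frac{35075}{\left(9 - \frac{983}{962}\right) + 9206} = - \frac{35075}{\frac{7675}{962} + 9206} = - \frac{35075}{\frac{8863847}{962}} = \left(-35075\right) \frac{962}{8863847} = - \frac{33742150}{8863847}$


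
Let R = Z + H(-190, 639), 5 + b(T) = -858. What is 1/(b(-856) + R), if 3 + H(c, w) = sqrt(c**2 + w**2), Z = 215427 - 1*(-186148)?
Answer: 400709/160567258260 - sqrt(444421)/160567258260 ≈ 2.4914e-6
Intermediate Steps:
Z = 401575 (Z = 215427 + 186148 = 401575)
b(T) = -863 (b(T) = -5 - 858 = -863)
H(c, w) = -3 + sqrt(c**2 + w**2)
R = 401572 + sqrt(444421) (R = 401575 + (-3 + sqrt((-190)**2 + 639**2)) = 401575 + (-3 + sqrt(36100 + 408321)) = 401575 + (-3 + sqrt(444421)) = 401572 + sqrt(444421) ≈ 4.0224e+5)
1/(b(-856) + R) = 1/(-863 + (401572 + sqrt(444421))) = 1/(400709 + sqrt(444421))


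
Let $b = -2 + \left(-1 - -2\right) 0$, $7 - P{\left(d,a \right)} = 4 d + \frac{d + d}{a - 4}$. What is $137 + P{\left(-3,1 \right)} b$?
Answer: $103$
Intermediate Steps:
$P{\left(d,a \right)} = 7 - 4 d - \frac{2 d}{-4 + a}$ ($P{\left(d,a \right)} = 7 - \left(4 d + \frac{d + d}{a - 4}\right) = 7 - \left(4 d + \frac{2 d}{-4 + a}\right) = 7 - 4 d - \frac{2 d}{-4 + a}$)
$b = -2$ ($b = -2 + \left(-1 + 2\right) 0 = -2 + 1 \cdot 0 = -2 + 0 = -2$)
$137 + P{\left(-3,1 \right)} b = 137 + \frac{-28 + 7 \cdot 1 + 14 \left(-3\right) - 4 \left(-3\right)}{-4 + 1} \left(-2\right) = 137 + \frac{-28 + 7 - 42 + 12}{-3} \left(-2\right) = 137 + \left(- \frac{1}{3}\right) \left(-51\right) \left(-2\right) = 137 + 17 \left(-2\right) = 137 - 34 = 103$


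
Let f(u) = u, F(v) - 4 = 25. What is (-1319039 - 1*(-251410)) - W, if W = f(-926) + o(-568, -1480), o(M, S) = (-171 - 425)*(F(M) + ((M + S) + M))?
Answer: -2608555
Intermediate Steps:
F(v) = 29 (F(v) = 4 + 25 = 29)
o(M, S) = -17284 - 1192*M - 596*S (o(M, S) = (-171 - 425)*(29 + ((M + S) + M)) = -596*(29 + (S + 2*M)) = -596*(29 + S + 2*M) = -17284 - 1192*M - 596*S)
W = 1540926 (W = -926 + (-17284 - 1192*(-568) - 596*(-1480)) = -926 + (-17284 + 677056 + 882080) = -926 + 1541852 = 1540926)
(-1319039 - 1*(-251410)) - W = (-1319039 - 1*(-251410)) - 1*1540926 = (-1319039 + 251410) - 1540926 = -1067629 - 1540926 = -2608555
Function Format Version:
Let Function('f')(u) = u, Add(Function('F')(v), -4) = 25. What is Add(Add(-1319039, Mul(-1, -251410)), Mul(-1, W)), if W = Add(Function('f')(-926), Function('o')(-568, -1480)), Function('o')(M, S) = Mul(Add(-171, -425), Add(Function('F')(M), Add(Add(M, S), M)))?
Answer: -2608555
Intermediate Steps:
Function('F')(v) = 29 (Function('F')(v) = Add(4, 25) = 29)
Function('o')(M, S) = Add(-17284, Mul(-1192, M), Mul(-596, S)) (Function('o')(M, S) = Mul(Add(-171, -425), Add(29, Add(Add(M, S), M))) = Mul(-596, Add(29, Add(S, Mul(2, M)))) = Mul(-596, Add(29, S, Mul(2, M))) = Add(-17284, Mul(-1192, M), Mul(-596, S)))
W = 1540926 (W = Add(-926, Add(-17284, Mul(-1192, -568), Mul(-596, -1480))) = Add(-926, Add(-17284, 677056, 882080)) = Add(-926, 1541852) = 1540926)
Add(Add(-1319039, Mul(-1, -251410)), Mul(-1, W)) = Add(Add(-1319039, Mul(-1, -251410)), Mul(-1, 1540926)) = Add(Add(-1319039, 251410), -1540926) = Add(-1067629, -1540926) = -2608555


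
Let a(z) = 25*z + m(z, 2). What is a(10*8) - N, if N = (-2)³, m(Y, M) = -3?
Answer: 2005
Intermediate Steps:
a(z) = -3 + 25*z (a(z) = 25*z - 3 = -3 + 25*z)
N = -8
a(10*8) - N = (-3 + 25*(10*8)) - 1*(-8) = (-3 + 25*80) + 8 = (-3 + 2000) + 8 = 1997 + 8 = 2005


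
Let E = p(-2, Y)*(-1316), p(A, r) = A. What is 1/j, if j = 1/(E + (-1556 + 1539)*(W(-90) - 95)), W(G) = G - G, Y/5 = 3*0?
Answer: 4247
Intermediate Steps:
Y = 0 (Y = 5*(3*0) = 5*0 = 0)
W(G) = 0
E = 2632 (E = -2*(-1316) = 2632)
j = 1/4247 (j = 1/(2632 + (-1556 + 1539)*(0 - 95)) = 1/(2632 - 17*(-95)) = 1/(2632 + 1615) = 1/4247 ≈ 0.00023546)
1/j = 1/(1/4247) = 4247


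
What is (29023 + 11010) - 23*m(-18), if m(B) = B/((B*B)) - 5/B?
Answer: 360251/9 ≈ 40028.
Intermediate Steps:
m(B) = -4/B (m(B) = B/(B**2) - 5/B = B/B**2 - 5/B = 1/B - 5/B = -4/B)
(29023 + 11010) - 23*m(-18) = (29023 + 11010) - (-92)/(-18) = 40033 - (-92)*(-1)/18 = 40033 - 23*2/9 = 40033 - 46/9 = 360251/9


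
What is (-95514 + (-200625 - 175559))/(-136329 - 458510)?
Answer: 471698/594839 ≈ 0.79298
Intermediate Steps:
(-95514 + (-200625 - 175559))/(-136329 - 458510) = (-95514 - 376184)/(-594839) = -471698*(-1/594839) = 471698/594839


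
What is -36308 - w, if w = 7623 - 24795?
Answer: -19136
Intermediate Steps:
w = -17172
-36308 - w = -36308 - 1*(-17172) = -36308 + 17172 = -19136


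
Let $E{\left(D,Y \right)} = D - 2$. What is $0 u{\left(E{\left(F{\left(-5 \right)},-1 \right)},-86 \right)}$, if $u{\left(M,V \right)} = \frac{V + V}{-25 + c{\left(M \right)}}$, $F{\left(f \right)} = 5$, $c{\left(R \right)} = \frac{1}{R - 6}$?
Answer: $0$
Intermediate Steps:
$c{\left(R \right)} = \frac{1}{-6 + R}$
$E{\left(D,Y \right)} = -2 + D$
$u{\left(M,V \right)} = \frac{2 V}{-25 + \frac{1}{-6 + M}}$ ($u{\left(M,V \right)} = \frac{V + V}{-25 + \frac{1}{-6 + M}} = \frac{2 V}{-25 + \frac{1}{-6 + M}}$)
$0 u{\left(E{\left(F{\left(-5 \right)},-1 \right)},-86 \right)} = 0 \cdot 2 \left(-86\right) \frac{1}{-151 + 25 \left(-2 + 5\right)} \left(6 - \left(-2 + 5\right)\right) = 0 \cdot 2 \left(-86\right) \frac{1}{-151 + 25 \cdot 3} \left(6 - 3\right) = 0 \cdot 2 \left(-86\right) \frac{1}{-151 + 75} \left(6 - 3\right) = 0 \cdot 2 \left(-86\right) \frac{1}{-76} \cdot 3 = 0 \cdot 2 \left(-86\right) \left(- \frac{1}{76}\right) 3 = 0 \cdot \frac{129}{19} = 0$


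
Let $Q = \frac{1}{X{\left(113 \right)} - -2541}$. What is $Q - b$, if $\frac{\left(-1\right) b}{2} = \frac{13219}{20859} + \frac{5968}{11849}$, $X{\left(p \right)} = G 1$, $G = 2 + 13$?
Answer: $\frac{28182836057}{12386991996} \approx 2.2752$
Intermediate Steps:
$G = 15$
$X{\left(p \right)} = 15$ ($X{\left(p \right)} = 15 \cdot 1 = 15$)
$b = - \frac{33072758}{14538723}$ ($b = - 2 \left(\frac{13219}{20859} + \frac{5968}{11849}\right) = \left(-2\right) \frac{16536379}{14538723} = - \frac{33072758}{14538723} \approx -2.2748$)
$Q = \frac{1}{2556}$ ($Q = \frac{1}{15 - -2541} = \frac{1}{15 + \left(-9829 + 12370\right)} = \frac{1}{15 + 2541} = \frac{1}{2556} \approx 0.00039124$)
$Q - b = \frac{1}{2556} - - \frac{33072758}{14538723} = \frac{1}{2556} + \frac{33072758}{14538723} = \frac{28182836057}{12386991996}$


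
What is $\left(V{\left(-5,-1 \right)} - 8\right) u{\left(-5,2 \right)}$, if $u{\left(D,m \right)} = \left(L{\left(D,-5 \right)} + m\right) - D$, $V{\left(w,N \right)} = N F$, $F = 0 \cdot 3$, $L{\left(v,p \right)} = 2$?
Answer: $-72$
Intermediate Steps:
$F = 0$
$V{\left(w,N \right)} = 0$ ($V{\left(w,N \right)} = N 0 = 0$)
$u{\left(D,m \right)} = 2 + m - D$ ($u{\left(D,m \right)} = \left(2 + m\right) - D = 2 + m - D$)
$\left(V{\left(-5,-1 \right)} - 8\right) u{\left(-5,2 \right)} = \left(0 - 8\right) \left(2 + 2 - -5\right) = - 8 \left(2 + 2 + 5\right) = \left(-8\right) 9 = -72$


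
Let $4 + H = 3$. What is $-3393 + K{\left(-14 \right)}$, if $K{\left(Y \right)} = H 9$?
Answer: $-3402$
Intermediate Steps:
$H = -1$ ($H = -4 + 3 = -1$)
$K{\left(Y \right)} = -9$ ($K{\left(Y \right)} = \left(-1\right) 9 = -9$)
$-3393 + K{\left(-14 \right)} = -3393 - 9 = -3402$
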